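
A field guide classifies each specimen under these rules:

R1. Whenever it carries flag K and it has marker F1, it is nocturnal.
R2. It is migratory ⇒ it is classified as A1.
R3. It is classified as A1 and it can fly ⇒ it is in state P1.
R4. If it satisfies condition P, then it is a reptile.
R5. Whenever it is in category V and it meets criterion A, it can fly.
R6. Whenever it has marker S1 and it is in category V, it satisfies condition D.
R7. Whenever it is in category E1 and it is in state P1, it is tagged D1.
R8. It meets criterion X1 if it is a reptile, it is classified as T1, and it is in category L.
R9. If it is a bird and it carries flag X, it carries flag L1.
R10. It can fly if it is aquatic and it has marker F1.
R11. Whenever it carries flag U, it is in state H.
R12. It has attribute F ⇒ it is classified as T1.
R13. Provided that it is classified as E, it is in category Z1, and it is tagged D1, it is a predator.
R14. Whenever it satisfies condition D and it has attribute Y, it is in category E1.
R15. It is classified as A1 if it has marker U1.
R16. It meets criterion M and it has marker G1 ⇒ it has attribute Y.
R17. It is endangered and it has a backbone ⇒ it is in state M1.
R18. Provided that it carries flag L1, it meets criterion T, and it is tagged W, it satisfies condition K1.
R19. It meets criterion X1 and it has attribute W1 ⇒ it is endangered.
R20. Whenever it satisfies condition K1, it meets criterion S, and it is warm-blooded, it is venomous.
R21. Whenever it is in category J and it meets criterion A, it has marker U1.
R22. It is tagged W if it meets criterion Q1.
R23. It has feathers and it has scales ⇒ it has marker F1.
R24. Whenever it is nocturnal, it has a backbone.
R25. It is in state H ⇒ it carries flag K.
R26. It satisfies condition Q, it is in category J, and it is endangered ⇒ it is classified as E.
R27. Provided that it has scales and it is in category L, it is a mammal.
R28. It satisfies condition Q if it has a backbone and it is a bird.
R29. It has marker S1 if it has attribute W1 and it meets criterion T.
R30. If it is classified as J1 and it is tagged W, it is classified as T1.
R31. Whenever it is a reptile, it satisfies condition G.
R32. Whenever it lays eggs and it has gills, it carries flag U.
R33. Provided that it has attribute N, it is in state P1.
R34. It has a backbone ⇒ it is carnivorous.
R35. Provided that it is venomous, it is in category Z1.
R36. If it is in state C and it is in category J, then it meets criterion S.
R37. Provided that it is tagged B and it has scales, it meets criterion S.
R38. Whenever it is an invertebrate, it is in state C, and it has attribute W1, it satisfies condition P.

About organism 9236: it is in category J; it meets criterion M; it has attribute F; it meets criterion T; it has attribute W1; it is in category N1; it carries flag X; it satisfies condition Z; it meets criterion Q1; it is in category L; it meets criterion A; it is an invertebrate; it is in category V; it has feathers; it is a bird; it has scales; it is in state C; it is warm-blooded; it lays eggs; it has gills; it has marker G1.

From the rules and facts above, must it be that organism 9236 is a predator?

By R5 (it is in category V, it meets criterion A): it can fly.
By R9 (it is a bird, it carries flag X): it carries flag L1.
By R12 (it has attribute F): it is classified as T1.
By R16 (it meets criterion M, it has marker G1): it has attribute Y.
By R21 (it is in category J, it meets criterion A): it has marker U1.
By R22 (it meets criterion Q1): it is tagged W.
By R23 (it has feathers, it has scales): it has marker F1.
By R29 (it has attribute W1, it meets criterion T): it has marker S1.
By R32 (it lays eggs, it has gills): it carries flag U.
By R36 (it is in state C, it is in category J): it meets criterion S.
By R38 (it is an invertebrate, it is in state C, it has attribute W1): it satisfies condition P.
By R4 (it satisfies condition P): it is a reptile.
By R6 (it has marker S1, it is in category V): it satisfies condition D.
By R8 (it is a reptile, it is classified as T1, it is in category L): it meets criterion X1.
By R11 (it carries flag U): it is in state H.
By R14 (it satisfies condition D, it has attribute Y): it is in category E1.
By R15 (it has marker U1): it is classified as A1.
By R18 (it carries flag L1, it meets criterion T, it is tagged W): it satisfies condition K1.
By R19 (it meets criterion X1, it has attribute W1): it is endangered.
By R20 (it satisfies condition K1, it meets criterion S, it is warm-blooded): it is venomous.
By R25 (it is in state H): it carries flag K.
By R35 (it is venomous): it is in category Z1.
By R1 (it carries flag K, it has marker F1): it is nocturnal.
By R3 (it is classified as A1, it can fly): it is in state P1.
By R7 (it is in category E1, it is in state P1): it is tagged D1.
By R24 (it is nocturnal): it has a backbone.
By R28 (it has a backbone, it is a bird): it satisfies condition Q.
By R26 (it satisfies condition Q, it is in category J, it is endangered): it is classified as E.
By R13 (it is classified as E, it is in category Z1, it is tagged D1): it is a predator.

Yes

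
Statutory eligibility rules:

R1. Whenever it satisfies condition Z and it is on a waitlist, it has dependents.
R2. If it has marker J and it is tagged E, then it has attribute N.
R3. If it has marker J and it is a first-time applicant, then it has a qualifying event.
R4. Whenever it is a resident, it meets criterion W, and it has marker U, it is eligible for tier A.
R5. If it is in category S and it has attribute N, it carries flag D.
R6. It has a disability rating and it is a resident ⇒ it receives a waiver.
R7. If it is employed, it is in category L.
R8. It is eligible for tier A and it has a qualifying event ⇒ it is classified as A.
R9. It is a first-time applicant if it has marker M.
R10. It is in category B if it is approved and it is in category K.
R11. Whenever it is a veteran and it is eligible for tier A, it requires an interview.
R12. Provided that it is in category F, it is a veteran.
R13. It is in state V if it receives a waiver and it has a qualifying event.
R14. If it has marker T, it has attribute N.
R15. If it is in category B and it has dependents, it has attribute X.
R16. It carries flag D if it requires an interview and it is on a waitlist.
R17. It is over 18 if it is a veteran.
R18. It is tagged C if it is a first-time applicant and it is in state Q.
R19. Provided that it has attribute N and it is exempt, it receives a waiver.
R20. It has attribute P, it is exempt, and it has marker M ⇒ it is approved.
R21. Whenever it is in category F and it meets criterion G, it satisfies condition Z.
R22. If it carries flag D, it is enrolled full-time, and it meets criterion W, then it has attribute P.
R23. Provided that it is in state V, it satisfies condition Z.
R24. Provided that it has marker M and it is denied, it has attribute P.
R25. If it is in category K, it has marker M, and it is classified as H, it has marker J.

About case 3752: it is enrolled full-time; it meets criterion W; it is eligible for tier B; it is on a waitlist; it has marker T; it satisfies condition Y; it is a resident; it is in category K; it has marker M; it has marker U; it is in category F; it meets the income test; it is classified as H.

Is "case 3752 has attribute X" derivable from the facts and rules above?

Forward chaining from the given facts derives: is eligible for tier A, is a first-time applicant, is a veteran, has attribute N, is over 18, has marker J, has a qualifying event, is classified as A, requires an interview, carries flag D, has attribute P.
The only rule concluding "it has attribute X" is R15, which needs "it is in category B"; that is never established.

No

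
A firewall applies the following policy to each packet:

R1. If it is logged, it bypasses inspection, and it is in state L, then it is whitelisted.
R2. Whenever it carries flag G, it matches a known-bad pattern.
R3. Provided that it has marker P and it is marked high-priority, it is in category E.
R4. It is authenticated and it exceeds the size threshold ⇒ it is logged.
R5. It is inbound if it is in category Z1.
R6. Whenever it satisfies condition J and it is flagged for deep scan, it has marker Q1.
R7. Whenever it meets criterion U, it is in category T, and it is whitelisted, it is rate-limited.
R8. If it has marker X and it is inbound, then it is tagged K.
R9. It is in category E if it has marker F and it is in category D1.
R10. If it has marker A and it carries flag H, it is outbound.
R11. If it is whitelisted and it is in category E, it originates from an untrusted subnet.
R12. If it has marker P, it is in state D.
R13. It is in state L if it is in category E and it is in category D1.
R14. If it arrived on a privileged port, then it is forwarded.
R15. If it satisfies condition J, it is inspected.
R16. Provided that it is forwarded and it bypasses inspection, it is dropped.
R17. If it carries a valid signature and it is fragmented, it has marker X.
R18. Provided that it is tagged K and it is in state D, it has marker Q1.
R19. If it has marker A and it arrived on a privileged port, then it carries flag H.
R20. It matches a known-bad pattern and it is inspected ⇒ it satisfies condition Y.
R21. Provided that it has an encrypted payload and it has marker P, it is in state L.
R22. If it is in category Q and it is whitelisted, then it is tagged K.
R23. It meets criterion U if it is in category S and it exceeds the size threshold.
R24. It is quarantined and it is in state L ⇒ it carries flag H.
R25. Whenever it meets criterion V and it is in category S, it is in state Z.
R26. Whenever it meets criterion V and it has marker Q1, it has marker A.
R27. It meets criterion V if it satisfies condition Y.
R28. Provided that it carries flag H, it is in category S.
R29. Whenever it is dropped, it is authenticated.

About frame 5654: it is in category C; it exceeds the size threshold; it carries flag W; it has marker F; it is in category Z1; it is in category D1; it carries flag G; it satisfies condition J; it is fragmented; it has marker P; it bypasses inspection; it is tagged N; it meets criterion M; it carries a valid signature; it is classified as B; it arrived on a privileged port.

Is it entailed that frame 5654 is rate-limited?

No

Forward chaining from the given facts derives: matches a known-bad pattern, is inbound, is in category E, is in state D, is in state L, is forwarded, is inspected, is dropped, has marker X, satisfies condition Y, meets criterion V, is authenticated, is logged, is tagged K, has marker Q1, has marker A, is whitelisted, originates from an untrusted subnet, carries flag H, is in category S, is outbound, meets criterion U, is in state Z.
The only rule concluding "it is rate-limited" is R7, which needs "it is in category T"; that is never established.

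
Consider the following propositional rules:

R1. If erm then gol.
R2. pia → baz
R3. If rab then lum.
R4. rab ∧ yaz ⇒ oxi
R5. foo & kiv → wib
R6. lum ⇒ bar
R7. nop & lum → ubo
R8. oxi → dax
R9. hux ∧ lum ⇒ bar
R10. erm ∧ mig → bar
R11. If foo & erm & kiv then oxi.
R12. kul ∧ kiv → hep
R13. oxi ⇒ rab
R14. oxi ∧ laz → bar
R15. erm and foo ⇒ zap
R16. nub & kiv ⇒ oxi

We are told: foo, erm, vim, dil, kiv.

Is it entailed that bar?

oxi  (by R11: foo, erm, kiv)
rab  (by R13: oxi)
lum  (by R3: rab)
bar  (by R6: lum)

Yes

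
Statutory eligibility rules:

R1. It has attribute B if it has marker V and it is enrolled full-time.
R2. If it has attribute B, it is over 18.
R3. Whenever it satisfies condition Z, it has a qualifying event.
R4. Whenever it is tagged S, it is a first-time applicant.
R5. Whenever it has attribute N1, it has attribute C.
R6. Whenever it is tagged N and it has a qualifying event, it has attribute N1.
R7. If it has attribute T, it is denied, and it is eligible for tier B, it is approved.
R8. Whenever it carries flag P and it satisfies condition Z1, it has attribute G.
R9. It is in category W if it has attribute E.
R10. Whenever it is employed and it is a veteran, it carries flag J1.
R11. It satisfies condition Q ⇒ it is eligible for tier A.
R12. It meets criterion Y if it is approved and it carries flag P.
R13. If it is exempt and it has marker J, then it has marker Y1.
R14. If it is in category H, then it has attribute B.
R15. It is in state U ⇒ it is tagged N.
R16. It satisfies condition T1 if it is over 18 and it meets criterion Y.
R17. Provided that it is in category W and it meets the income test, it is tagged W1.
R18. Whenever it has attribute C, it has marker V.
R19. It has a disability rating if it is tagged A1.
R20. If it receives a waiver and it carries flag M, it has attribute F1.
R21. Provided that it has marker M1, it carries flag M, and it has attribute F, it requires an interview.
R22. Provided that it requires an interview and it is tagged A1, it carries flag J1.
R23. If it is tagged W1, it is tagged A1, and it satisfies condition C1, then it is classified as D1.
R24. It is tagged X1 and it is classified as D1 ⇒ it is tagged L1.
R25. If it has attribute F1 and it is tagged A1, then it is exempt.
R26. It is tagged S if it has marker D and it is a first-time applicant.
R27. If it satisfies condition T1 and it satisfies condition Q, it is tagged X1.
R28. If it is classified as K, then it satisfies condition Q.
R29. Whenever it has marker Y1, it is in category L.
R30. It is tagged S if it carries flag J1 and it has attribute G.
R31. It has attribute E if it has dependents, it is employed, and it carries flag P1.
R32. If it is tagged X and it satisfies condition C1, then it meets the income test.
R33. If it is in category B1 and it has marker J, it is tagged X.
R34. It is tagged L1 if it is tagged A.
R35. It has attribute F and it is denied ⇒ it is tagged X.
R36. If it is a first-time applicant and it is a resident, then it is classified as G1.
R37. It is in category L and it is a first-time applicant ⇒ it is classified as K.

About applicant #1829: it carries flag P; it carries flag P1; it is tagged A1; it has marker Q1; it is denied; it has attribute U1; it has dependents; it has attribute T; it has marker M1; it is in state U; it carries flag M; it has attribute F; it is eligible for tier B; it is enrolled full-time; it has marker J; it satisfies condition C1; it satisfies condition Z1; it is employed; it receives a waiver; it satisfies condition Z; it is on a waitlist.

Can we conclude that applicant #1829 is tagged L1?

Yes

By R3 (it satisfies condition Z): it has a qualifying event.
By R7 (it has attribute T, it is denied, it is eligible for tier B): it is approved.
By R8 (it carries flag P, it satisfies condition Z1): it has attribute G.
By R12 (it is approved, it carries flag P): it meets criterion Y.
By R15 (it is in state U): it is tagged N.
By R20 (it receives a waiver, it carries flag M): it has attribute F1.
By R21 (it has marker M1, it carries flag M, it has attribute F): it requires an interview.
By R22 (it requires an interview, it is tagged A1): it carries flag J1.
By R25 (it has attribute F1, it is tagged A1): it is exempt.
By R30 (it carries flag J1, it has attribute G): it is tagged S.
By R31 (it has dependents, it is employed, it carries flag P1): it has attribute E.
By R35 (it has attribute F, it is denied): it is tagged X.
By R4 (it is tagged S): it is a first-time applicant.
By R6 (it is tagged N, it has a qualifying event): it has attribute N1.
By R9 (it has attribute E): it is in category W.
By R13 (it is exempt, it has marker J): it has marker Y1.
By R29 (it has marker Y1): it is in category L.
By R32 (it is tagged X, it satisfies condition C1): it meets the income test.
By R37 (it is in category L, it is a first-time applicant): it is classified as K.
By R5 (it has attribute N1): it has attribute C.
By R17 (it is in category W, it meets the income test): it is tagged W1.
By R18 (it has attribute C): it has marker V.
By R23 (it is tagged W1, it is tagged A1, it satisfies condition C1): it is classified as D1.
By R28 (it is classified as K): it satisfies condition Q.
By R1 (it has marker V, it is enrolled full-time): it has attribute B.
By R2 (it has attribute B): it is over 18.
By R16 (it is over 18, it meets criterion Y): it satisfies condition T1.
By R27 (it satisfies condition T1, it satisfies condition Q): it is tagged X1.
By R24 (it is tagged X1, it is classified as D1): it is tagged L1.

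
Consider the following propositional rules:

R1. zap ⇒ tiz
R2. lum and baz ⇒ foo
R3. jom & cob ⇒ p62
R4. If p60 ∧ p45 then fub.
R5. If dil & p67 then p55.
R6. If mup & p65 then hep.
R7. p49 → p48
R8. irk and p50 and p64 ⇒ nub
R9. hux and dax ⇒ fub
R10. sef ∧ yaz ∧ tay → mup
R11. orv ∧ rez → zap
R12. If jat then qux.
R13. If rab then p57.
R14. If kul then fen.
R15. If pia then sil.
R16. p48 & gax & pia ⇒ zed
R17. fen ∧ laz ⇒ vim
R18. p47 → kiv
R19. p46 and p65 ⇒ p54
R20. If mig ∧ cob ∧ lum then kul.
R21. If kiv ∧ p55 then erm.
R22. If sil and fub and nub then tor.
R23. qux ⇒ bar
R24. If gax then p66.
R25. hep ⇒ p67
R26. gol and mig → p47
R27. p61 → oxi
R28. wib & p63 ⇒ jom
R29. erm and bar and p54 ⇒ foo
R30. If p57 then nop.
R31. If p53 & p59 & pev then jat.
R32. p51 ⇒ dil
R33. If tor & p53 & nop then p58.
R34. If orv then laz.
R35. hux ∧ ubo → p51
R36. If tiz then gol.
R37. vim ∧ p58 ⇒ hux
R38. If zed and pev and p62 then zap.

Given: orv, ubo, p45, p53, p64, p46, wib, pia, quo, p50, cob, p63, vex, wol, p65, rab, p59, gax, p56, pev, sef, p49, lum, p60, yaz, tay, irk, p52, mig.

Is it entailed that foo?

Yes

fub  (by R4: p60, p45)
p48  (by R7: p49)
nub  (by R8: irk, p50, p64)
mup  (by R10: sef, yaz, tay)
p57  (by R13: rab)
sil  (by R15: pia)
zed  (by R16: p48, gax, pia)
p54  (by R19: p46, p65)
kul  (by R20: mig, cob, lum)
tor  (by R22: sil, fub, nub)
jom  (by R28: wib, p63)
nop  (by R30: p57)
jat  (by R31: p53, p59, pev)
p58  (by R33: tor, p53, nop)
laz  (by R34: orv)
p62  (by R3: jom, cob)
hep  (by R6: mup, p65)
qux  (by R12: jat)
fen  (by R14: kul)
vim  (by R17: fen, laz)
bar  (by R23: qux)
p67  (by R25: hep)
hux  (by R37: vim, p58)
zap  (by R38: zed, pev, p62)
tiz  (by R1: zap)
p51  (by R35: hux, ubo)
gol  (by R36: tiz)
p47  (by R26: gol, mig)
dil  (by R32: p51)
p55  (by R5: dil, p67)
kiv  (by R18: p47)
erm  (by R21: kiv, p55)
foo  (by R29: erm, bar, p54)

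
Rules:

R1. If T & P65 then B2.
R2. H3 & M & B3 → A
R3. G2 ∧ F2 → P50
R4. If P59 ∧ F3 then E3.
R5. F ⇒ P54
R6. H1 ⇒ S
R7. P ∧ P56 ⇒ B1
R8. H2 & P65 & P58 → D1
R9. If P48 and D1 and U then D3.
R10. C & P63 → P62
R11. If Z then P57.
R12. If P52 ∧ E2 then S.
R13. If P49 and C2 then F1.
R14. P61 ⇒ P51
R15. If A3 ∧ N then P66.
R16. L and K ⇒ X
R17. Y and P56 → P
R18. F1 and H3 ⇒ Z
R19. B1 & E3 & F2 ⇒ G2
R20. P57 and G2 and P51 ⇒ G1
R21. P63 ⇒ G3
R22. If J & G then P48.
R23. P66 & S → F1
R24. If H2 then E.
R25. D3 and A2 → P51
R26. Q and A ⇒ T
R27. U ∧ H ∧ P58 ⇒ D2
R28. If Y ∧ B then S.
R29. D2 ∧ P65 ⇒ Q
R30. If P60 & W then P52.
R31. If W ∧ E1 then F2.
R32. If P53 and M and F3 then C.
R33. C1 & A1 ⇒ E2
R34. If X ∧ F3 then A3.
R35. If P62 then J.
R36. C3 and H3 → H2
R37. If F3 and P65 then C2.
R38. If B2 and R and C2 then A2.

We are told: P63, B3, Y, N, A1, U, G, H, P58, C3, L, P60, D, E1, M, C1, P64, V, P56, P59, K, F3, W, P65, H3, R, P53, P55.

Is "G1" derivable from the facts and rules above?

A  (by R2: H3, M, B3)
E3  (by R4: P59, F3)
X  (by R16: L, K)
P  (by R17: Y, P56)
D2  (by R27: U, H, P58)
Q  (by R29: D2, P65)
P52  (by R30: P60, W)
F2  (by R31: W, E1)
C  (by R32: P53, M, F3)
E2  (by R33: C1, A1)
A3  (by R34: X, F3)
H2  (by R36: C3, H3)
C2  (by R37: F3, P65)
B1  (by R7: P, P56)
D1  (by R8: H2, P65, P58)
P62  (by R10: C, P63)
S  (by R12: P52, E2)
P66  (by R15: A3, N)
G2  (by R19: B1, E3, F2)
F1  (by R23: P66, S)
T  (by R26: Q, A)
J  (by R35: P62)
B2  (by R1: T, P65)
Z  (by R18: F1, H3)
P48  (by R22: J, G)
A2  (by R38: B2, R, C2)
D3  (by R9: P48, D1, U)
P57  (by R11: Z)
P51  (by R25: D3, A2)
G1  (by R20: P57, G2, P51)

Yes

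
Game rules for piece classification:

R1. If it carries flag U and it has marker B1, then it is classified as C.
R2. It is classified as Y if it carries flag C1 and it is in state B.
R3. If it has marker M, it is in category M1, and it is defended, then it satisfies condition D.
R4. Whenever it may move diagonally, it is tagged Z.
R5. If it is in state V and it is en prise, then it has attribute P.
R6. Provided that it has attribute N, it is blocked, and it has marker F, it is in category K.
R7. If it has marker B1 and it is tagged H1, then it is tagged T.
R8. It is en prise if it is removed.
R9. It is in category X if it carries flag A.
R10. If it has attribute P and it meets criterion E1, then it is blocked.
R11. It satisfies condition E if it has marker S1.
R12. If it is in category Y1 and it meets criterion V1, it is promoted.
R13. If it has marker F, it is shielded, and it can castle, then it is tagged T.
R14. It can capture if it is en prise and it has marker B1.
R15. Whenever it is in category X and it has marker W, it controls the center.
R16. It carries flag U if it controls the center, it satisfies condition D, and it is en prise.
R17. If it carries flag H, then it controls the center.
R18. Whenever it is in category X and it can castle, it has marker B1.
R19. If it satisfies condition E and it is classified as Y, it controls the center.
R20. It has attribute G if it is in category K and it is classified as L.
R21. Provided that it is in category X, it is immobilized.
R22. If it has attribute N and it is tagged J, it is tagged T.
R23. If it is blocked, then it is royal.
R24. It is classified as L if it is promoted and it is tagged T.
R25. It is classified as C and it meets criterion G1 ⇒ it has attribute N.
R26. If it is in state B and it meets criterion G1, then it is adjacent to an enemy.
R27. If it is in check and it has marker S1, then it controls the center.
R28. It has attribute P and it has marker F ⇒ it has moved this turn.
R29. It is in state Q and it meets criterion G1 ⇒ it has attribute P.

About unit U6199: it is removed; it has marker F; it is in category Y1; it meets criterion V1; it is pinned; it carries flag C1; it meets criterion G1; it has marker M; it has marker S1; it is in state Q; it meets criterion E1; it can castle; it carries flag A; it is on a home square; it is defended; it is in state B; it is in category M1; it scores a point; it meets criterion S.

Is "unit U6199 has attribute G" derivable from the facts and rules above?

No

Forward chaining from the given facts derives: is classified as Y, satisfies condition D, is en prise, is in category X, satisfies condition E, is promoted, has marker B1, controls the center, is immobilized, is adjacent to an enemy, has attribute P, is blocked, can capture, carries flag U, is royal, has moved this turn, is classified as C, has attribute N, is in category K.
The only rule concluding "it has attribute G" is R20, which needs "it is classified as L"; that is never established.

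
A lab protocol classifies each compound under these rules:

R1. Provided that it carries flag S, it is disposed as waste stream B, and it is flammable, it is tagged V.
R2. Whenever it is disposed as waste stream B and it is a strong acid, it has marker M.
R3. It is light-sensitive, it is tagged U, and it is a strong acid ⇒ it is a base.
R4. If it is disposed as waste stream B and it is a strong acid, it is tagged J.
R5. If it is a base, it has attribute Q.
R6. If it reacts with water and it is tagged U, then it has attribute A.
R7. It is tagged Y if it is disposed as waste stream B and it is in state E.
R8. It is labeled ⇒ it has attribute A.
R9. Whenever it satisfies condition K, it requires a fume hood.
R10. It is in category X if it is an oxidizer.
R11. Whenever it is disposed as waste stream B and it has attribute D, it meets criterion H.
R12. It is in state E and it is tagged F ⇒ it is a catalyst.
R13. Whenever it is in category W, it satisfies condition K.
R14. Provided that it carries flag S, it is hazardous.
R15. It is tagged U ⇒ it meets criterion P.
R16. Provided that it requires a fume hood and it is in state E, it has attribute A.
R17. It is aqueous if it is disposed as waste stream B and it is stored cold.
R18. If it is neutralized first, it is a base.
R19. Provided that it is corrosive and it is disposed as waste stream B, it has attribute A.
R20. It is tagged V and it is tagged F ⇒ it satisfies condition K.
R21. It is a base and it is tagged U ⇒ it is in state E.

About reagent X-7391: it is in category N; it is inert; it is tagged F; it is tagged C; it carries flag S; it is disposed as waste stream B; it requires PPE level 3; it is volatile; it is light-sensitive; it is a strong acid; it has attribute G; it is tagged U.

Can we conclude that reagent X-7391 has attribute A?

No

Forward chaining from the given facts derives: has marker M, is a base, is tagged J, has attribute Q, is hazardous, meets criterion P, is in state E, is tagged Y, is a catalyst.
Rules concluding "it has attribute A": R6 needs "it reacts with water"; R8 needs "it is labeled"; R16 needs "it requires a fume hood"; R19 needs "it is corrosive" — none of these are established.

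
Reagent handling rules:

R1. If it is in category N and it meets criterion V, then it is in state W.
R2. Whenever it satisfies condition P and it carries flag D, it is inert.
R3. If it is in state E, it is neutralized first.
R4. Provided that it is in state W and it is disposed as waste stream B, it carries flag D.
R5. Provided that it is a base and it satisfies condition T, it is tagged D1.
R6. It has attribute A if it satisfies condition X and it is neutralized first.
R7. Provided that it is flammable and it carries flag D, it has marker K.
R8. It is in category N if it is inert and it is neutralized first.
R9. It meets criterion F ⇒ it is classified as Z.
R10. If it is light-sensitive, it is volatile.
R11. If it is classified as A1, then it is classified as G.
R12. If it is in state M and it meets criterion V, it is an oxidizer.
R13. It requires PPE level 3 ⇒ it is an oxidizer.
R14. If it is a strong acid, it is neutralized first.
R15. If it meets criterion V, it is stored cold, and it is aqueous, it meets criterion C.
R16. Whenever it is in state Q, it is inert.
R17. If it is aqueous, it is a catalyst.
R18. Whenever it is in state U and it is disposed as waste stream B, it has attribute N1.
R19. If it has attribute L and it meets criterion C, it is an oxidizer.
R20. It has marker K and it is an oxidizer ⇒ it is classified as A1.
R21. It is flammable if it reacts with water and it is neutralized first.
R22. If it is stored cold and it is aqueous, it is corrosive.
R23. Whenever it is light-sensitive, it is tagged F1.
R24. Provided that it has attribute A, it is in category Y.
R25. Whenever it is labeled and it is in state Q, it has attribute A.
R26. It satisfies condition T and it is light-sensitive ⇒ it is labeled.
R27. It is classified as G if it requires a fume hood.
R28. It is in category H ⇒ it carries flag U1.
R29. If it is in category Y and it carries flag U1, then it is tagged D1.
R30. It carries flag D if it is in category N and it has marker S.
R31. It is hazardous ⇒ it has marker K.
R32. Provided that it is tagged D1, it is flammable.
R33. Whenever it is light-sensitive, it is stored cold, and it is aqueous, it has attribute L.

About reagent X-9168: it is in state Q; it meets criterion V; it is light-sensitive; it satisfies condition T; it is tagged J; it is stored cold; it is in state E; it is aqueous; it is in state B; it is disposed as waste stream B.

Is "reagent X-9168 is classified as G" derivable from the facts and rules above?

Forward chaining from the given facts derives: is neutralized first, is volatile, meets criterion C, is inert, is a catalyst, is corrosive, is tagged F1, is labeled, has attribute L, is in category N, is an oxidizer, has attribute A, is in state W, carries flag D, is in category Y.
Rules concluding "it is classified as G": R11 needs "it is classified as A1"; R27 needs "it requires a fume hood" — none of these are established.

No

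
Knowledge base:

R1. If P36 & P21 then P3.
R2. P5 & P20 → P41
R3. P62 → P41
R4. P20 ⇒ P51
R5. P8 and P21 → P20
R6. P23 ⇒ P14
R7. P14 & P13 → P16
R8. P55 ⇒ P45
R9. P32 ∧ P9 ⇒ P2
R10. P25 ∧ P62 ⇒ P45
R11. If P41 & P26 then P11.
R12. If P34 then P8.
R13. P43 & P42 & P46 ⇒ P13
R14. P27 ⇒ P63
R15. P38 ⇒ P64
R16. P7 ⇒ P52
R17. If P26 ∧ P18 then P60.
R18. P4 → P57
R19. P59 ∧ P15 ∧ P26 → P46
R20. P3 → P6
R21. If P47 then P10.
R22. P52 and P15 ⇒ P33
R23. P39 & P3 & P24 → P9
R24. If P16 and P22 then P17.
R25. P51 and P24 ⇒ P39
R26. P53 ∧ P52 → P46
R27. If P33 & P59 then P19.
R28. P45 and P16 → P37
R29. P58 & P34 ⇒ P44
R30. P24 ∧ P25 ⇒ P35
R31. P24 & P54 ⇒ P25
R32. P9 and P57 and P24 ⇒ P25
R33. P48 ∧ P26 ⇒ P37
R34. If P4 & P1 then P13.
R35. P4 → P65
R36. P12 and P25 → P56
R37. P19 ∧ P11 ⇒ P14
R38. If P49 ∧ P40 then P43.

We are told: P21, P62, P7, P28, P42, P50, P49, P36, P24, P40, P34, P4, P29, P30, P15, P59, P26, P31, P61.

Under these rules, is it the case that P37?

P3  (by R1: P36, P21)
P41  (by R3: P62)
P11  (by R11: P41, P26)
P8  (by R12: P34)
P52  (by R16: P7)
P57  (by R18: P4)
P46  (by R19: P59, P15, P26)
P33  (by R22: P52, P15)
P19  (by R27: P33, P59)
P14  (by R37: P19, P11)
P43  (by R38: P49, P40)
P20  (by R5: P8, P21)
P13  (by R13: P43, P42, P46)
P51  (by R4: P20)
P16  (by R7: P14, P13)
P39  (by R25: P51, P24)
P9  (by R23: P39, P3, P24)
P25  (by R32: P9, P57, P24)
P45  (by R10: P25, P62)
P37  (by R28: P45, P16)

Yes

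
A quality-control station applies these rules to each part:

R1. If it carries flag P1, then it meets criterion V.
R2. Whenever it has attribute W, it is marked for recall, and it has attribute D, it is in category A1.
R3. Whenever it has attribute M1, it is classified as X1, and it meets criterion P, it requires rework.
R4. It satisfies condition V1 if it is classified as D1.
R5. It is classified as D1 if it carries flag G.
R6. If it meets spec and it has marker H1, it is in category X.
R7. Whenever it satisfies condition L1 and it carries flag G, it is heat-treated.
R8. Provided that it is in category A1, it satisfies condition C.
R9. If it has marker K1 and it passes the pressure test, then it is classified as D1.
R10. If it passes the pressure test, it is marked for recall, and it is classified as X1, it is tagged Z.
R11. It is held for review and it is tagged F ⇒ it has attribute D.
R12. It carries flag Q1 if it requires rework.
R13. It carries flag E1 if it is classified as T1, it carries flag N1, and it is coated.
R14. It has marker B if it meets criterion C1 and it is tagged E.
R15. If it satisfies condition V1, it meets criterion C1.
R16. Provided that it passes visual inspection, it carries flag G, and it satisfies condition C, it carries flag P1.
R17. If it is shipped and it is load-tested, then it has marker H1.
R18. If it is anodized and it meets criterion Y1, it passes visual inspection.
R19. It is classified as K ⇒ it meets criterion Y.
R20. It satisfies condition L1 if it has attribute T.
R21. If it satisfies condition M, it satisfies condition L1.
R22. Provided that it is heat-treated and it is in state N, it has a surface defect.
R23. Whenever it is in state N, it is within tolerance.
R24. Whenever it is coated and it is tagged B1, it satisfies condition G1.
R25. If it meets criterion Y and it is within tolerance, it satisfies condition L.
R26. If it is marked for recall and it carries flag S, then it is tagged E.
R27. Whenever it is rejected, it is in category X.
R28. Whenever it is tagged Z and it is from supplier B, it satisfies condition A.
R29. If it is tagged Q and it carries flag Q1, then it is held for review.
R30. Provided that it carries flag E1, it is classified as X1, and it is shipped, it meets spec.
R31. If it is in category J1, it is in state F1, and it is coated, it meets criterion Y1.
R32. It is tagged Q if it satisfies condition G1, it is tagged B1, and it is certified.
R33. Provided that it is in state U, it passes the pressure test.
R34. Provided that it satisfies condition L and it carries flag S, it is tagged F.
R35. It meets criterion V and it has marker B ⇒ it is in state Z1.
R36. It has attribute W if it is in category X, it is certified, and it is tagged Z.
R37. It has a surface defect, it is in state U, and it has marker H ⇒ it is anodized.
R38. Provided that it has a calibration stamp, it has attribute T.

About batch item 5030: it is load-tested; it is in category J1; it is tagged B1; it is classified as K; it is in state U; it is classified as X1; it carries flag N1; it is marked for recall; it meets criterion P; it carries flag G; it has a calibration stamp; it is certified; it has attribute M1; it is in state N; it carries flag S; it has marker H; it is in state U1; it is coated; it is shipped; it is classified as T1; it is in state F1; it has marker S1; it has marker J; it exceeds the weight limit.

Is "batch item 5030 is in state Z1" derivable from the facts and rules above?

By R3 (it has attribute M1, it is classified as X1, it meets criterion P): it requires rework.
By R5 (it carries flag G): it is classified as D1.
By R12 (it requires rework): it carries flag Q1.
By R13 (it is classified as T1, it carries flag N1, it is coated): it carries flag E1.
By R17 (it is shipped, it is load-tested): it has marker H1.
By R19 (it is classified as K): it meets criterion Y.
By R23 (it is in state N): it is within tolerance.
By R24 (it is coated, it is tagged B1): it satisfies condition G1.
By R25 (it meets criterion Y, it is within tolerance): it satisfies condition L.
By R26 (it is marked for recall, it carries flag S): it is tagged E.
By R30 (it carries flag E1, it is classified as X1, it is shipped): it meets spec.
By R31 (it is in category J1, it is in state F1, it is coated): it meets criterion Y1.
By R32 (it satisfies condition G1, it is tagged B1, it is certified): it is tagged Q.
By R33 (it is in state U): it passes the pressure test.
By R34 (it satisfies condition L, it carries flag S): it is tagged F.
By R38 (it has a calibration stamp): it has attribute T.
By R4 (it is classified as D1): it satisfies condition V1.
By R6 (it meets spec, it has marker H1): it is in category X.
By R10 (it passes the pressure test, it is marked for recall, it is classified as X1): it is tagged Z.
By R15 (it satisfies condition V1): it meets criterion C1.
By R20 (it has attribute T): it satisfies condition L1.
By R29 (it is tagged Q, it carries flag Q1): it is held for review.
By R36 (it is in category X, it is certified, it is tagged Z): it has attribute W.
By R7 (it satisfies condition L1, it carries flag G): it is heat-treated.
By R11 (it is held for review, it is tagged F): it has attribute D.
By R14 (it meets criterion C1, it is tagged E): it has marker B.
By R22 (it is heat-treated, it is in state N): it has a surface defect.
By R37 (it has a surface defect, it is in state U, it has marker H): it is anodized.
By R2 (it has attribute W, it is marked for recall, it has attribute D): it is in category A1.
By R8 (it is in category A1): it satisfies condition C.
By R18 (it is anodized, it meets criterion Y1): it passes visual inspection.
By R16 (it passes visual inspection, it carries flag G, it satisfies condition C): it carries flag P1.
By R1 (it carries flag P1): it meets criterion V.
By R35 (it meets criterion V, it has marker B): it is in state Z1.

Yes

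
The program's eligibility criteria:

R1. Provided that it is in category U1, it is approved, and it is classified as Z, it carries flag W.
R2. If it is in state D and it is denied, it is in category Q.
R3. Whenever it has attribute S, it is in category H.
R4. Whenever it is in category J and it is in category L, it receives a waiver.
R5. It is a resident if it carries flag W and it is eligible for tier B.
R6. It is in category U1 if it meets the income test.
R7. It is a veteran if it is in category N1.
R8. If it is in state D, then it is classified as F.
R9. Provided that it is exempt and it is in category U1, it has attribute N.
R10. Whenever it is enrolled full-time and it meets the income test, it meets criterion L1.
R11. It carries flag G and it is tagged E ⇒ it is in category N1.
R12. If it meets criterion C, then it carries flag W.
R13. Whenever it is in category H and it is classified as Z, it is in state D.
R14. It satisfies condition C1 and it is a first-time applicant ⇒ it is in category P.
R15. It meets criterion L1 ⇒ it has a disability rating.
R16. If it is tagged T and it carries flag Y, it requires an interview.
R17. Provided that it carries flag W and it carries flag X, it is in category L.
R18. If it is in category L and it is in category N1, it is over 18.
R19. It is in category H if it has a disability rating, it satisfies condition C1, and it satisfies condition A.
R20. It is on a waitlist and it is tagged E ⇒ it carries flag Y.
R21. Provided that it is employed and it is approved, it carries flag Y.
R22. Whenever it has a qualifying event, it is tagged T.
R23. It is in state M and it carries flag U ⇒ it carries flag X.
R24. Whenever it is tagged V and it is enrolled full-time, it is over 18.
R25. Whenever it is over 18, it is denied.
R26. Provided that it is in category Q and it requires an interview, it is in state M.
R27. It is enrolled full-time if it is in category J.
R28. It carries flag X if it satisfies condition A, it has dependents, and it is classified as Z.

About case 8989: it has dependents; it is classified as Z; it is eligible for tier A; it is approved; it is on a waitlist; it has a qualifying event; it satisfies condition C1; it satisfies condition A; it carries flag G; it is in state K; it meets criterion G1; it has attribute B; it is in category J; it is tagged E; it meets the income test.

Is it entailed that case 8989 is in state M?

By R6 (it meets the income test): it is in category U1.
By R11 (it carries flag G, it is tagged E): it is in category N1.
By R20 (it is on a waitlist, it is tagged E): it carries flag Y.
By R22 (it has a qualifying event): it is tagged T.
By R27 (it is in category J): it is enrolled full-time.
By R28 (it satisfies condition A, it has dependents, it is classified as Z): it carries flag X.
By R1 (it is in category U1, it is approved, it is classified as Z): it carries flag W.
By R10 (it is enrolled full-time, it meets the income test): it meets criterion L1.
By R15 (it meets criterion L1): it has a disability rating.
By R16 (it is tagged T, it carries flag Y): it requires an interview.
By R17 (it carries flag W, it carries flag X): it is in category L.
By R18 (it is in category L, it is in category N1): it is over 18.
By R19 (it has a disability rating, it satisfies condition C1, it satisfies condition A): it is in category H.
By R25 (it is over 18): it is denied.
By R13 (it is in category H, it is classified as Z): it is in state D.
By R2 (it is in state D, it is denied): it is in category Q.
By R26 (it is in category Q, it requires an interview): it is in state M.

Yes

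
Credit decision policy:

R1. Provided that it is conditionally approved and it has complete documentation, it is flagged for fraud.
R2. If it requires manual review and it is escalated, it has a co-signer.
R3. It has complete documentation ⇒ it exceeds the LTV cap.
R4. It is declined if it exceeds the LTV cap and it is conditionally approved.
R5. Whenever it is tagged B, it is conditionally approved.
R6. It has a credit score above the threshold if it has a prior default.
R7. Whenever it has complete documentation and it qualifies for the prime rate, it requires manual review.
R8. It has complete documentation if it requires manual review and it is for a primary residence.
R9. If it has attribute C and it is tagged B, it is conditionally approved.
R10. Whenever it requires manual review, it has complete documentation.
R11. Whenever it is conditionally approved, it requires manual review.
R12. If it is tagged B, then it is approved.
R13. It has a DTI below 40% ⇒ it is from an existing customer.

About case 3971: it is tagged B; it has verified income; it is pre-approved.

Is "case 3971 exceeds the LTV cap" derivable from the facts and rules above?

By R5 (it is tagged B): it is conditionally approved.
By R11 (it is conditionally approved): it requires manual review.
By R10 (it requires manual review): it has complete documentation.
By R3 (it has complete documentation): it exceeds the LTV cap.

Yes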